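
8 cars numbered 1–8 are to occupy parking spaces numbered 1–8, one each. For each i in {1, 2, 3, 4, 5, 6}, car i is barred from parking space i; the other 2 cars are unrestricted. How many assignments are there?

Let Aᵢ (for 1 ≤ i ≤ 6) be the placements that put car i in its forbidden parking space. Any j of these fix j positions, leaving (8−j)! ways to fill the rest, and there are C(6,j) ways to pick which j.
By inclusion–exclusion, the number of valid placements is Σ_{j=0}^{6} (−1)^j C(6,j)·(8−j)!.
Computing: 40320 − 30240 + 10800 − 2400 + 360 − 36 + 2 = 18806.

18806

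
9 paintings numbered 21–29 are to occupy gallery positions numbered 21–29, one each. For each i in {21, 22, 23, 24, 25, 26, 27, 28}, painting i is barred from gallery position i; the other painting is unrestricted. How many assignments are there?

Let Aᵢ (for 21 ≤ i ≤ 28) be the placements that put painting i in its forbidden gallery position. Any j of these fix j positions, leaving (9−j)! ways to fill the rest, and there are C(8,j) ways to pick which j.
By inclusion–exclusion, the number of valid placements is Σ_{j=0}^{8} (−1)^j C(8,j)·(9−j)!.
Computing: 362880 − 322560 + 141120 − 40320 + 8400 − 1344 + 168 − 16 + 1 = 148329.

148329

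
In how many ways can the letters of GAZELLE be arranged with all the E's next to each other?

Treat the 2 copies of E as a single block. The multiset to arrange is then {EE, A, G, L, L, Z}, 6 items in all.
That gives (6)!/(2!) = 360 arrangements.

360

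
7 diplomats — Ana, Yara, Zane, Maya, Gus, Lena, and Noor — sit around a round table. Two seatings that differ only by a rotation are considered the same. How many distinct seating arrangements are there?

720

Seat Ana anywhere (absorbing the rotational symmetry), then permute the other 6: (6)! = 720.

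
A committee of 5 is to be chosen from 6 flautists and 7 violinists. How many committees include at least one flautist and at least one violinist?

Unrestricted: C(13,5) = 1287 ways to pick any 5 of the 13.
Subtract selections that omit an entire group: no flautists → C(7,5) = 21; no violinists → C(6,5) = 6.
Both groups omitted at once is impossible, so 1287 − 27 = 1260.

1260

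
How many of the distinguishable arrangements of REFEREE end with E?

60

With the last slot taken by E, it remains to arrange the other 6 letters (RFEREE).
Those 6 letters have E appearing 3 times and R appearing twice, giving (6)!/(3!·2!) = 60.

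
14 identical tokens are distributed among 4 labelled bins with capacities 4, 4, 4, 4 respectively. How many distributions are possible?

By stars and bars, unrestricted non-negative solutions to x_1+…+x_4 = 14 number C(14+3,3) = 680.
Subtract solutions that violate a single cap (substitute x_i' = x_i − (cap_i+1)): x_1 ≥ 5 gives C(12,3) = 220; x_2 ≥ 5 gives C(12,3) = 220; x_3 ≥ 5 gives C(12,3) = 220; x_4 ≥ 5 gives C(12,3) = 220. Together 880.
Add back pairs where two caps are both exceeded: 35 + 35 + 35 + 35 + 35 + 35 = 210.
By inclusion–exclusion the count is 680 − 880 + 210 = 10.

10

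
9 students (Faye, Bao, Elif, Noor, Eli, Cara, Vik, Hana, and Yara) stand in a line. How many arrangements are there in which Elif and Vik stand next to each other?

Treat {Elif, Vik} as a single unit. There are 8 units to order, and the pair itself can be ordered 2 ways.
That gives 2 × 8! = 2 × 40320 = 80640.

80640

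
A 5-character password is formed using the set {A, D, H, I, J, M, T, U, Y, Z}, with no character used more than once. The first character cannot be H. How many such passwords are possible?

27216

The first character has 10−1 = 9 choices (anything except H).
The remaining 4 characters are filled from the other 9 symbols without repetition: 9 × 8 × 7 × 6 = 3024.
Total: 9 × 3024 = 27216.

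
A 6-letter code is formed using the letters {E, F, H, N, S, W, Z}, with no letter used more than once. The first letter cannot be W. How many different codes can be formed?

4320

The first letter has 7−1 = 6 choices (anything except W).
The remaining 5 letters are filled from the other 6 symbols without repetition: 6 × 5 × 4 × 3 × 2 = 720.
Total: 6 × 720 = 4320.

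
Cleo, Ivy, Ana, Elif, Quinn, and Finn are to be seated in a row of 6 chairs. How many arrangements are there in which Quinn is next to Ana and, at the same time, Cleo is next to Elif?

Treat {Quinn,Ana} as one block (2 orders) and {Cleo,Elif} as another (2 orders).
That leaves 4 units to arrange: 2 × 2 × 4! = 4 × 24 = 96.

96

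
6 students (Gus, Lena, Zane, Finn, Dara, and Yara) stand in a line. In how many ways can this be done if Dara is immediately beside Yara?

240

Treat {Dara, Yara} as a single unit. There are 5 units to order, and the pair itself can be ordered 2 ways.
So the count is 2·(5)! = 240.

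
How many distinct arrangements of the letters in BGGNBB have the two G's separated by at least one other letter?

There are 6!/(3!·2!) = 60 arrangements of BGGNBB in total.
If the two G's are adjacent, glue them into one block, leaving 5 items to arrange: (5)!/(3!) = 20 ways.
Hence 60 − 20 = 40.

40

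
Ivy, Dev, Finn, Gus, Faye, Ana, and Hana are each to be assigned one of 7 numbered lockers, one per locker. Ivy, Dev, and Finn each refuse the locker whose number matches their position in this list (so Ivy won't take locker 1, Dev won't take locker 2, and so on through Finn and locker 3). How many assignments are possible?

3216

Let Aᵢ (for i ∈ {1, 2, 3}) be the placements that put person i in their forbidden locker. Any j of these fix j positions, leaving (7−j)! ways to fill the rest, and there are C(3,j) ways to pick which j.
By inclusion–exclusion, the number of valid placements is Σ_{j=0}^{3} (−1)^j C(3,j)·(7−j)!.
Computing: 5040 − 2160 + 360 − 24 = 3216.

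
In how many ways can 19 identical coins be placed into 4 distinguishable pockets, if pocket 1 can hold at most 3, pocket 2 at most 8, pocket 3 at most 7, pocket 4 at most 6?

Ignoring the caps, the number of non-negative solutions to x_1+…+x_4 = 19 is C(22,3) = 1540.
Subtract solutions that violate a single cap (substitute x_i' = x_i − (cap_i+1)): x_1 ≥ 4 gives C(18,3) = 816; x_2 ≥ 9 gives C(13,3) = 286; x_3 ≥ 8 gives C(14,3) = 364; x_4 ≥ 7 gives C(15,3) = 455. Together 1921.
Add back pairs where two caps are both exceeded: 84 + 120 + 165 + 10 + 20 + 35 = 434.
Subtract triples: 0 + 0 + 1 + 0 = 1.
By inclusion–exclusion the count is 1540 − 1921 + 434 − 1 = 52.

52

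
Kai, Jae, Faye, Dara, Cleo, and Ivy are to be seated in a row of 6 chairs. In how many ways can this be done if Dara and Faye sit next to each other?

240

Treat {Dara, Faye} as a single unit. There are 5 units to order, and the pair itself can be ordered 2 ways.
That gives 2 × 5! = 2 × 120 = 240.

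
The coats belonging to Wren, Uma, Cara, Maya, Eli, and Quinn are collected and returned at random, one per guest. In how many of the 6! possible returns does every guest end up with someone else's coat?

This is the derangement count D_6: permutations of 6 items with no fixed point.
By inclusion–exclusion this is Σ_{j=0}^{6} (−1)^j C(6,j)·(6−j)!.
Computing: 720 − 720 + 360 − 120 + 30 − 6 + 1 = 265.

265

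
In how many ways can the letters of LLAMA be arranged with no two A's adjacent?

18

Total arrangements of LLAMA: 5!/(2!·2!) = 30.
If the two A's are adjacent, glue them into one block, leaving 4 items to arrange: (4)!/(2!) = 12 ways.
Hence 30 − 12 = 18.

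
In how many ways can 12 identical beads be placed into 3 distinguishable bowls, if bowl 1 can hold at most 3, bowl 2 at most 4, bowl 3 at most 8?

By stars and bars, unrestricted non-negative solutions to x_1+…+x_3 = 12 number C(12+2,2) = 91.
Subtract solutions that violate a single cap (substitute x_i' = x_i − (cap_i+1)): x_1 ≥ 4 gives C(10,2) = 45; x_2 ≥ 5 gives C(9,2) = 36; x_3 ≥ 9 gives C(5,2) = 10. Together 91.
Add back pairs where two caps are both exceeded: 10 + 0 + 0 = 10.
By inclusion–exclusion the count is 91 − 91 + 10 = 10.

10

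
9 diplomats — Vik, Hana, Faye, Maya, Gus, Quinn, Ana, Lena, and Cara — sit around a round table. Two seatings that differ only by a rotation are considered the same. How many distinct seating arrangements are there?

40320

Around a circle, 9 distinct people have 9!/9 = (8)! = 40320 rotationally distinct seatings.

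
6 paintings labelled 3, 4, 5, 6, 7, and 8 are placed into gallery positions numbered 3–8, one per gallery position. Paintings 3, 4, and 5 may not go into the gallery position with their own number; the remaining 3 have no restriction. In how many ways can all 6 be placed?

426

Let Aᵢ (for i ∈ {3, 4, 5}) be the placements that put painting i in its forbidden gallery position. Any j of these fix j positions, leaving (6−j)! ways to fill the rest, and there are C(3,j) ways to pick which j.
By inclusion–exclusion, the number of valid placements is Σ_{j=0}^{3} (−1)^j C(3,j)·(6−j)!.
Computing: 720 − 360 + 72 − 6 = 426.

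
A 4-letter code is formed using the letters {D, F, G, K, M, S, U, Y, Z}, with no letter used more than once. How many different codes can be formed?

3024

Choose and order 4 of the 9 symbols: the first letter has 9 options, the next 8, then 7, 6.
That product is 9 × 8 × 7 × 6 = 3024.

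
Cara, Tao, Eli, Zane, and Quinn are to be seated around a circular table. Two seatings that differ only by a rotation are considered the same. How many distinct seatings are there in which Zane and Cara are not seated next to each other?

12

Without the restriction there are (4)! = 24 seatings.
Seatings with Zane beside Cara: treat them as a block with 2 internal orders, giving 2 × (3)! = 12.
Subtracting, 24 − 12 = 12.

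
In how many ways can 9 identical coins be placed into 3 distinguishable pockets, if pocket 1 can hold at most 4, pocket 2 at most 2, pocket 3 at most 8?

Ignoring the caps, the number of non-negative solutions to x_1+…+x_3 = 9 is C(11,2) = 55.
Subtract solutions that violate a single cap (substitute x_i' = x_i − (cap_i+1)): x_1 ≥ 5 gives C(6,2) = 15; x_2 ≥ 3 gives C(8,2) = 28; x_3 ≥ 9 gives C(2,2) = 1. Together 44.
Add back pairs where two caps are both exceeded: 3 + 0 + 0 = 3.
By inclusion–exclusion the count is 55 − 44 + 3 = 14.

14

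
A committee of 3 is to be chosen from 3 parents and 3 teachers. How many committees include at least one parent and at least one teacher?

Total 3-person selections from all 6: C(6,3) = 20.
Selections missing a whole group: no parents → C(3,3) = 1; no teachers → C(3,3) = 1.
Both groups omitted at once is impossible, so 20 − 2 = 18.

18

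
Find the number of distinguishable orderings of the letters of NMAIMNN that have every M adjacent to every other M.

Treat the 2 copies of M as a single block. The multiset to arrange is then {MM, A, I, N, N, N}, 6 items in all.
That gives (6)!/(3!) = 120 arrangements.

120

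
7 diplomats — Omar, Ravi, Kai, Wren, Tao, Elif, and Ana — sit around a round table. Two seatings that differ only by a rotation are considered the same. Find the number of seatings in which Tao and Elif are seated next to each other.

Treat {Tao, Elif} as one unit (2 internal orders) and seat the resulting 6 units around the table: (5)! circular arrangements.
So 2 × (5)! = 2 × 120 = 240.

240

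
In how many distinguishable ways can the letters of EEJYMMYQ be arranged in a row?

5040

The 8 letters of EEJYMMYQ have repeats: E appearing twice, M appearing twice, and Y appearing twice.
The number of distinct arrangements is 8!/(2!·2!·2!) = 40320/8 = 5040.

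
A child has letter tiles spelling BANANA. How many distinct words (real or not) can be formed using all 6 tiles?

60

The 6 letters of BANANA have repeats: A appearing 3 times and N appearing twice.
So there are 6! / (3!·2!) = 60 distinguishable arrangements.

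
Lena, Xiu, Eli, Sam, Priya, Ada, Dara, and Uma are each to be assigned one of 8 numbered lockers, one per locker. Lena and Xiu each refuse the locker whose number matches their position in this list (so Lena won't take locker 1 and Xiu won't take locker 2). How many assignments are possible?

Let Aᵢ (for i ∈ {1, 2}) be the placements that put person i in their forbidden locker. Any j of these fix j positions, leaving (8−j)! ways to fill the rest, and there are C(2,j) ways to pick which j.
By inclusion–exclusion, the number of valid placements is Σ_{j=0}^{2} (−1)^j C(2,j)·(8−j)!.
Computing: 40320 − 10080 + 720 = 30960.

30960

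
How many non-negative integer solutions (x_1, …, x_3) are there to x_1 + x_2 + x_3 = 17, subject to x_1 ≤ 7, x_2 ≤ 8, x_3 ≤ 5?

Without the upper bounds there are C(19,2) = 171 ways to split 17 among 3 variables.
Subtract solutions that violate a single cap (substitute x_i' = x_i − (cap_i+1)): x_1 ≥ 8 gives C(11,2) = 55; x_2 ≥ 9 gives C(10,2) = 45; x_3 ≥ 6 gives C(13,2) = 78. Together 178.
Add back pairs where two caps are both exceeded: 1 + 10 + 6 = 17.
By inclusion–exclusion the count is 171 − 178 + 17 = 10.

10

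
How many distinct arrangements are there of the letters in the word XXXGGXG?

Letter multiplicities in XXXGGXG: G×3, X×4.
Dividing 7! = 5040 by 4!·3! = 144 for the repeated letters gives 35.

35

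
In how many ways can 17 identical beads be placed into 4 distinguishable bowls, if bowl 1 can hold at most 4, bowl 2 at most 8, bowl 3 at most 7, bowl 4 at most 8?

212

Without the upper bounds there are C(20,3) = 1140 ways to split 17 among 4 bowls.
Subtract solutions that violate a single cap (substitute x_i' = x_i − (cap_i+1)): x_1 ≥ 5 gives C(15,3) = 455; x_2 ≥ 9 gives C(11,3) = 165; x_3 ≥ 8 gives C(12,3) = 220; x_4 ≥ 9 gives C(11,3) = 165. Together 1005.
Add back pairs where two caps are both exceeded: 20 + 35 + 20 + 1 + 0 + 1 = 77.
By inclusion–exclusion the count is 1140 − 1005 + 77 = 212.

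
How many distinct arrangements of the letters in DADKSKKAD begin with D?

1680

With the first slot taken by D, it remains to arrange the other 8 letters (ADKSKKAD).
Those 8 letters have A appearing twice, D appearing twice, and K appearing 3 times, giving (8)!/(3!·2!·2!) = 1680.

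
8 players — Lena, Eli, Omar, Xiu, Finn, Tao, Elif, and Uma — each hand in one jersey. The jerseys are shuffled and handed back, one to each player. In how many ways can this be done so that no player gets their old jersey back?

Let Aᵢ be the assignments in which player i gets their old jersey. We want the size of the complement of A₁∪…∪A_8.
By inclusion–exclusion this is Σ_{j=0}^{8} (−1)^j C(8,j)·(8−j)!.
Computing: 40320 − 40320 + 20160 − 6720 + 1680 − 336 + 56 − 8 + 1 = 14833.

14833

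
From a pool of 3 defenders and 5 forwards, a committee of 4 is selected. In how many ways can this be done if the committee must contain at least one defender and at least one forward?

Unrestricted: C(8,4) = 70 ways to pick any 4 of the 8.
Subtract selections that omit an entire group: no defenders → C(5,4) = 5; no forwards → C(3,4) = 0.
Both groups omitted at once is impossible, so 70 − 5 = 65.

65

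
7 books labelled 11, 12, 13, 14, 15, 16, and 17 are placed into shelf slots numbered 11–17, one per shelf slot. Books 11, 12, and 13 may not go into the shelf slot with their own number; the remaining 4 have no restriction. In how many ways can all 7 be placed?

3216

Let Aᵢ (for i ∈ {11, 12, 13}) be the placements that put book i in its forbidden shelf slot. Any j of these fix j positions, leaving (7−j)! ways to fill the rest, and there are C(3,j) ways to pick which j.
By inclusion–exclusion, the number of valid placements is Σ_{j=0}^{3} (−1)^j C(3,j)·(7−j)!.
Computing: 5040 − 2160 + 360 − 24 = 3216.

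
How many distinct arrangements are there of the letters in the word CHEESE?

120

The 6 letters of CHEESE have repeats: E appearing 3 times.
Dividing 6! = 720 by 3! = 6 for the repeated letters gives 120.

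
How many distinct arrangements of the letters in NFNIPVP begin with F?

Fix F in the first position and arrange the remaining 6 letters.
Those 6 letters have N appearing twice and P appearing twice, giving (6)!/(2!·2!) = 180.

180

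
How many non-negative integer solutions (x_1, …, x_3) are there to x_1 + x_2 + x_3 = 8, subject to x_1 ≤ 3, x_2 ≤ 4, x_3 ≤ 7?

19

Ignoring the caps, the number of non-negative solutions to x_1+…+x_3 = 8 is C(10,2) = 45.
Subtract solutions that violate a single cap (substitute x_i' = x_i − (cap_i+1)): x_1 ≥ 4 gives C(6,2) = 15; x_2 ≥ 5 gives C(5,2) = 10; x_3 ≥ 8 gives C(2,2) = 1. Together 26.
No two caps can be exceeded simultaneously, so the pair terms are all 0.
By inclusion–exclusion the count is 45 − 26 + 0 = 19.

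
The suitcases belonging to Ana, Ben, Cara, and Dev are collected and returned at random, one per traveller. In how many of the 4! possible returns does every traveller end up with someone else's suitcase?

This is the derangement count D_4: permutations of 4 items with no fixed point.
By inclusion–exclusion this is Σ_{j=0}^{4} (−1)^j C(4,j)·(4−j)!.
Computing: 24 − 24 + 12 − 4 + 1 = 9.

9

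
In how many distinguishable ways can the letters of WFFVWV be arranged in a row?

90

Letter multiplicities in WFFVWV: F×2, V×2, W×2.
Dividing 6! = 720 by 2!·2!·2! = 8 for the repeated letters gives 90.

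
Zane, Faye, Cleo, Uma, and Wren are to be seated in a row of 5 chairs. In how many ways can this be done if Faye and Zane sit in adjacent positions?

48

Treat {Faye, Zane} as a single unit. There are 4 units to order, and the pair itself can be ordered 2 ways.
So the count is 2·(4)! = 48.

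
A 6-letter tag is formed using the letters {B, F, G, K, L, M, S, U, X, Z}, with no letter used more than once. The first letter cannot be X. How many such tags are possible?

136080

The first letter has 10−1 = 9 choices (anything except X).
The remaining 5 letters are filled from the other 9 symbols without repetition: 9 × 8 × 7 × 6 × 5 = 15120.
Total: 9 × 15120 = 136080.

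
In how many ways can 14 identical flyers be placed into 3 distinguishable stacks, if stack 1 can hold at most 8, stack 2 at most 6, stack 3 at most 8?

42

Without the upper bounds there are C(16,2) = 120 ways to split 14 among 3 stacks.
Subtract solutions that violate a single cap (substitute x_i' = x_i − (cap_i+1)): x_1 ≥ 9 gives C(7,2) = 21; x_2 ≥ 7 gives C(9,2) = 36; x_3 ≥ 9 gives C(7,2) = 21. Together 78.
No two caps can be exceeded simultaneously, so the pair terms are all 0.
By inclusion–exclusion the count is 120 − 78 + 0 = 42.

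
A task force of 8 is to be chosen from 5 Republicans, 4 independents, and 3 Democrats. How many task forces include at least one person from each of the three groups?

485

Total 8-person selections from all 12: C(12,8) = 495.
Subtract selections that omit an entire group: no Republicans → C(7,8) = 0; no independents → C(8,8) = 1; no Democrats → C(9,8) = 9.
Add back selections omitting two groups (i.e. drawn from a single group): C(5,8) + C(4,8) + C(3,8) = 0.
By inclusion–exclusion: 495 − 10 + 0 = 485.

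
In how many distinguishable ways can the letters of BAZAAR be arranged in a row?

BAZAAR has 6 letters with A appearing 3 times.
So there are 6! / (3!) = 120 distinguishable arrangements.

120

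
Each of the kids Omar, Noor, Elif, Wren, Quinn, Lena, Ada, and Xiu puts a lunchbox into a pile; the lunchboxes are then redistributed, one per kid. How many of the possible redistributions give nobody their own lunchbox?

14833

This is the derangement count D_8: permutations of 8 items with no fixed point.
By inclusion–exclusion this is Σ_{j=0}^{8} (−1)^j C(8,j)·(8−j)!.
Computing: 40320 − 40320 + 20160 − 6720 + 1680 − 336 + 56 − 8 + 1 = 14833.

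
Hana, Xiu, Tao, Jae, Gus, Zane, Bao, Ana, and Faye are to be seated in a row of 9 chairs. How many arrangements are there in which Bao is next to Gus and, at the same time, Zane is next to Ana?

Treat {Bao,Gus} as one block (2 orders) and {Zane,Ana} as another (2 orders).
That leaves 7 units to arrange: 2 × 2 × 7! = 4 × 5040 = 20160.

20160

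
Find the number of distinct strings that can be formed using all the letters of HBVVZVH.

The 7 letters of HBVVZVH have repeats: H appearing twice and V appearing 3 times.
The number of distinct arrangements is 7!/(3!·2!) = 5040/12 = 420.

420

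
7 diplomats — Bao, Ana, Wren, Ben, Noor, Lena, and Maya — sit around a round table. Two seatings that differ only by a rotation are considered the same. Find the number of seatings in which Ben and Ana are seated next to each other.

240

Glue Ben and Ana into a block (2 internal orders). Seating 6 units around a circle gives (5)! arrangements.
So 2 × (5)! = 2 × 120 = 240.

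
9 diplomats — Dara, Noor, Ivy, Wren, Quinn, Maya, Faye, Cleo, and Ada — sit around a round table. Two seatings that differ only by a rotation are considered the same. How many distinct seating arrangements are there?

40320

Fix one person's seat to break rotational symmetry; the remaining 8 people can be arranged in (8)! = 40320 ways.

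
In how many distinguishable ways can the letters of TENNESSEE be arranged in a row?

3780

The 9 letters of TENNESSEE have repeats: E appearing 4 times, N appearing twice, and S appearing twice.
Dividing 9! = 362880 by 4!·2!·2! = 96 for the repeated letters gives 3780.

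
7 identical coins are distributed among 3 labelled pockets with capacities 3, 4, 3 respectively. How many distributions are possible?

10

Ignoring the caps, the number of non-negative solutions to x_1+…+x_3 = 7 is C(9,2) = 36.
Subtract solutions that violate a single cap (substitute x_i' = x_i − (cap_i+1)): x_1 ≥ 4 gives C(5,2) = 10; x_2 ≥ 5 gives C(4,2) = 6; x_3 ≥ 4 gives C(5,2) = 10. Together 26.
No two caps can be exceeded simultaneously, so the pair terms are all 0.
By inclusion–exclusion the count is 36 − 26 + 0 = 10.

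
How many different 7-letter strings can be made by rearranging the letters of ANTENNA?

The 7 letters of ANTENNA have repeats: A appearing twice and N appearing 3 times.
So there are 7! / (3!·2!) = 420 distinguishable arrangements.

420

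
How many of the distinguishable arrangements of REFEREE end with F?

With the last slot taken by F, it remains to arrange the other 6 letters (REEREE).
Those 6 letters have E appearing 4 times and R appearing twice, giving (6)!/(4!·2!) = 15.

15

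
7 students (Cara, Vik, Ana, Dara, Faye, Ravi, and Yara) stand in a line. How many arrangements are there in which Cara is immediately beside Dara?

Place the 5 others and the Cara-Dara pair as 6 objects in a line; the pair has 2 internal arrangements.
So the count is 2·(6)! = 1440.

1440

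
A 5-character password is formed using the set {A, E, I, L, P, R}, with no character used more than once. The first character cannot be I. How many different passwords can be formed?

The first character has 6−1 = 5 choices (anything except I).
The remaining 4 characters are filled from the other 5 symbols without repetition: 5 × 4 × 3 × 2 = 120.
Total: 5 × 120 = 600.

600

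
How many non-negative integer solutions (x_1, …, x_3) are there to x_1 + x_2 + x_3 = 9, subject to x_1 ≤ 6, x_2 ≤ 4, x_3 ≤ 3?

14

Without the upper bounds there are C(11,2) = 55 ways to split 9 among 3 variables.
Subtract solutions that violate a single cap (substitute x_i' = x_i − (cap_i+1)): x_1 ≥ 7 gives C(4,2) = 6; x_2 ≥ 5 gives C(6,2) = 15; x_3 ≥ 4 gives C(7,2) = 21. Together 42.
Add back pairs where two caps are both exceeded: 0 + 0 + 1 = 1.
By inclusion–exclusion the count is 55 − 42 + 1 = 14.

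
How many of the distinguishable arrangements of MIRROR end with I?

Fix I in the last position and arrange the remaining 5 letters.
Those 5 letters have R appearing 3 times, giving (5)!/(3!) = 20.

20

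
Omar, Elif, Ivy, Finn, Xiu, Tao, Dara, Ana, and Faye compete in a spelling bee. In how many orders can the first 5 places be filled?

There are 9 choices for 1st place, 8 for 2nd, and so on down to 5 for position 5.
That gives 9 × 8 × 7 × 6 × 5 = 15120.

15120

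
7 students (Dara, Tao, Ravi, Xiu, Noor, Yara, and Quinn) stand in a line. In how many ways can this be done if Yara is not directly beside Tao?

Of the 7! = 5040 arrangements, those with Yara and Tao adjacent number 2 × 6! = 1440 (treat the pair as a block with 2 internal orders).
Complementary counting: 5040 − 1440 = 3600.

3600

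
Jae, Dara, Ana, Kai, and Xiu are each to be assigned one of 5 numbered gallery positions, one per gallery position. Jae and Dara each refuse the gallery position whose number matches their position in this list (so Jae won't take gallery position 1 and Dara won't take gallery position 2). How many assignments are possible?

78

Let Aᵢ (for i ∈ {1, 2}) be the placements that put person i in their forbidden gallery position. Any j of these fix j positions, leaving (5−j)! ways to fill the rest, and there are C(2,j) ways to pick which j.
By inclusion–exclusion, the number of valid placements is Σ_{j=0}^{2} (−1)^j C(2,j)·(5−j)!.
Computing: 120 − 48 + 6 = 78.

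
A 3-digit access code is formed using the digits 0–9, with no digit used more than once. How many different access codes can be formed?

720

With no repetition, fill the 3 digits in order: 10 choices, then 9, down to 8.
10 × 9 × 8 = 720.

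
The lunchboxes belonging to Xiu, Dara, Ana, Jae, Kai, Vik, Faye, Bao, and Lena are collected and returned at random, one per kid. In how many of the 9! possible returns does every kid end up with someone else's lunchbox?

133496

This is the derangement count D_9: permutations of 9 items with no fixed point.
By inclusion–exclusion this is Σ_{j=0}^{9} (−1)^j C(9,j)·(9−j)!.
Computing: 362880 − 362880 + 181440 − 60480 + 15120 − 3024 + 504 − 72 + 9 − 1 = 133496.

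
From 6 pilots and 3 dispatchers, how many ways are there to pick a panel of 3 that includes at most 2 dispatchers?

Split by how many dispatchers are chosen (0 through 2).
Sum: C(3,0)·C(6,3) + C(3,1)·C(6,2) + C(3,2)·C(6,1) = 20 + 45 + 18 = 83.

83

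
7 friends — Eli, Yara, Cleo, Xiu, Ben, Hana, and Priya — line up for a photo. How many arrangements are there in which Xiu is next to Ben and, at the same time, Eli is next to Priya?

Treat {Xiu,Ben} as one block (2 orders) and {Eli,Priya} as another (2 orders).
That leaves 5 units to arrange: 2 × 2 × 5! = 4 × 120 = 480.

480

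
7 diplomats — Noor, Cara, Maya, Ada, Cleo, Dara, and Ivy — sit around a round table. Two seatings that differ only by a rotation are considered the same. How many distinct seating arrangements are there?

Seat Noor anywhere (absorbing the rotational symmetry), then permute the other 6: (6)! = 720.

720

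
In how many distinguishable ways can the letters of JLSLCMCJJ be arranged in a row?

15120

Letter multiplicities in JLSLCMCJJ: C×2, J×3, L×2, M×1, S×1.
The number of distinct arrangements is 9!/(3!·2!·2!) = 362880/24 = 15120.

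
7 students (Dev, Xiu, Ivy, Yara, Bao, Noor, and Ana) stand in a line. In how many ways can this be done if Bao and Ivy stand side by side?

Place the 5 others and the Bao-Ivy pair as 6 objects in a line; the pair has 2 internal arrangements.
So the count is 2·(6)! = 1440.

1440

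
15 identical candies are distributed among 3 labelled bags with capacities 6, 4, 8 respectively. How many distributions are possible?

10

By stars and bars, unrestricted non-negative solutions to x_1+…+x_3 = 15 number C(15+2,2) = 136.
Subtract solutions that violate a single cap (substitute x_i' = x_i − (cap_i+1)): x_1 ≥ 7 gives C(10,2) = 45; x_2 ≥ 5 gives C(12,2) = 66; x_3 ≥ 9 gives C(8,2) = 28. Together 139.
Add back pairs where two caps are both exceeded: 10 + 0 + 3 = 13.
By inclusion–exclusion the count is 136 − 139 + 13 = 10.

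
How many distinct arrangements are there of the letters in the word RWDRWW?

60

Letter multiplicities in RWDRWW: D×1, R×2, W×3.
So there are 6! / (3!·2!) = 60 distinguishable arrangements.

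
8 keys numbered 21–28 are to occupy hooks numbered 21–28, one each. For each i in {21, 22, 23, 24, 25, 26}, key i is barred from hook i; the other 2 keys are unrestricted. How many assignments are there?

18806

Let Aᵢ (for 21 ≤ i ≤ 26) be the placements that put key i in its forbidden hook. Any j of these fix j positions, leaving (8−j)! ways to fill the rest, and there are C(6,j) ways to pick which j.
By inclusion–exclusion, the number of valid placements is Σ_{j=0}^{6} (−1)^j C(6,j)·(8−j)!.
Computing: 40320 − 30240 + 10800 − 2400 + 360 − 36 + 2 = 18806.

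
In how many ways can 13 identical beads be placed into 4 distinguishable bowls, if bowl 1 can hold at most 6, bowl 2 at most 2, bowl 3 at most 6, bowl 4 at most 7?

100

Ignoring the caps, the number of non-negative solutions to x_1+…+x_4 = 13 is C(16,3) = 560.
Subtract solutions that violate a single cap (substitute x_i' = x_i − (cap_i+1)): x_1 ≥ 7 gives C(9,3) = 84; x_2 ≥ 3 gives C(13,3) = 286; x_3 ≥ 7 gives C(9,3) = 84; x_4 ≥ 8 gives C(8,3) = 56. Together 510.
Add back pairs where two caps are both exceeded: 20 + 0 + 0 + 20 + 10 + 0 = 50.
By inclusion–exclusion the count is 560 − 510 + 50 = 100.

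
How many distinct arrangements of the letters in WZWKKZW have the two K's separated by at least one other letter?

150

There are 7!/(3!·2!·2!) = 210 arrangements of WZWKKZW in total.
Arrangements with the K's together: treat KK as one letter, giving (6)!/(3!·2!) = 60.
Hence 210 − 60 = 150.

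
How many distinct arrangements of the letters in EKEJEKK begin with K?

Fix K in the first position and arrange the remaining 6 letters.
Those 6 letters have E appearing 3 times and K appearing twice, giving (6)!/(3!·2!) = 60.

60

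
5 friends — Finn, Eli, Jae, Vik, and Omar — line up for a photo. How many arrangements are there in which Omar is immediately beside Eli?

48

Glue Omar and Eli into one block (2 internal orders), leaving 4 units to arrange in a row.
So the count is 2·(4)! = 48.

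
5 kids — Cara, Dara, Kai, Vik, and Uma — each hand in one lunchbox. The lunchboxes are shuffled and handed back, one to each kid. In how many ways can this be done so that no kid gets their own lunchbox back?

Count assignments avoiding every fixed point. For any j of the 5 kids fixed to their own lunchbox, the other 5−j can be arranged in (5−j)! ways.
By inclusion–exclusion this is Σ_{j=0}^{5} (−1)^j C(5,j)·(5−j)!.
Computing: 120 − 120 + 60 − 20 + 5 − 1 = 44.

44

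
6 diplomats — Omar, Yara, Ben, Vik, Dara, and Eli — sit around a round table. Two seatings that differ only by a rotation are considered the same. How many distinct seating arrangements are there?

Fix one person's seat to break rotational symmetry; the remaining 5 people can be arranged in (5)! = 120 ways.

120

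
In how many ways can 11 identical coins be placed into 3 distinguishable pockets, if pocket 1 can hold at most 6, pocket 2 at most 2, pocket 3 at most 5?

6

By stars and bars, unrestricted non-negative solutions to x_1+…+x_3 = 11 number C(11+2,2) = 78.
Subtract solutions that violate a single cap (substitute x_i' = x_i − (cap_i+1)): x_1 ≥ 7 gives C(6,2) = 15; x_2 ≥ 3 gives C(10,2) = 45; x_3 ≥ 6 gives C(7,2) = 21. Together 81.
Add back pairs where two caps are both exceeded: 3 + 0 + 6 = 9.
By inclusion–exclusion the count is 78 − 81 + 9 = 6.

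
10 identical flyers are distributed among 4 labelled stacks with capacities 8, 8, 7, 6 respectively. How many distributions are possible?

248

By stars and bars, unrestricted non-negative solutions to x_1+…+x_4 = 10 number C(10+3,3) = 286.
Subtract solutions that violate a single cap (substitute x_i' = x_i − (cap_i+1)): x_1 ≥ 9 gives C(4,3) = 4; x_2 ≥ 9 gives C(4,3) = 4; x_3 ≥ 8 gives C(5,3) = 10; x_4 ≥ 7 gives C(6,3) = 20. Together 38.
No two caps can be exceeded simultaneously, so the pair terms are all 0.
By inclusion–exclusion the count is 286 − 38 + 0 = 248.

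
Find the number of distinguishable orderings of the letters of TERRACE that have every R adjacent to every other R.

360

Treat the 2 copies of R as a single block. The multiset to arrange is then {RR, A, C, E, E, T}, 6 items in all.
That gives (6)!/(2!) = 360 arrangements.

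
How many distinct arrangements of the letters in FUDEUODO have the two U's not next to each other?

Total arrangements of FUDEUODO: 8!/(2!·2!·2!) = 5040.
Arrangements with the U's together: treat UU as one letter, giving (7)!/(2!·2!) = 1260.
Hence 5040 − 1260 = 3780.

3780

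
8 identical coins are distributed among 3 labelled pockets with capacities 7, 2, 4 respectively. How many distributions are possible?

14

Ignoring the caps, the number of non-negative solutions to x_1+…+x_3 = 8 is C(10,2) = 45.
Subtract solutions that violate a single cap (substitute x_i' = x_i − (cap_i+1)): x_1 ≥ 8 gives C(2,2) = 1; x_2 ≥ 3 gives C(7,2) = 21; x_3 ≥ 5 gives C(5,2) = 10. Together 32.
Add back pairs where two caps are both exceeded: 0 + 0 + 1 = 1.
By inclusion–exclusion the count is 45 − 32 + 1 = 14.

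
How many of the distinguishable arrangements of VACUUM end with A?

With the last slot taken by A, it remains to arrange the other 5 letters (VCUUM).
Those 5 letters have U appearing twice, giving (5)!/(2!) = 60.

60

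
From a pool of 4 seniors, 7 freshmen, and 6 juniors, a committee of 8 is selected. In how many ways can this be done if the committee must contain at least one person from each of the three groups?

22813

Unrestricted: C(17,8) = 24310 ways to pick any 8 of the 17.
Subtract selections that omit an entire group: no seniors → C(13,8) = 1287; no freshmen → C(10,8) = 45; no juniors → C(11,8) = 165.
Add back selections omitting two groups (i.e. drawn from a single group): C(4,8) + C(7,8) + C(6,8) = 0.
By inclusion–exclusion: 24310 − 1497 + 0 = 22813.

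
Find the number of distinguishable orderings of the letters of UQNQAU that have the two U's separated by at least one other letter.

There are 6!/(2!·2!) = 180 arrangements of UQNQAU in total.
Arrangements with the U's together: treat UU as one letter, giving (5)!/(2!) = 60.
Hence 180 − 60 = 120.

120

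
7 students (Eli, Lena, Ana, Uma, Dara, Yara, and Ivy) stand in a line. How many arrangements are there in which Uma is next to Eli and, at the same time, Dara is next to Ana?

480

Treat {Uma,Eli} as one block (2 orders) and {Dara,Ana} as another (2 orders).
That leaves 5 units to arrange: 2 × 2 × 5! = 4 × 120 = 480.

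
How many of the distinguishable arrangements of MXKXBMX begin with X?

180

With the first slot taken by X, it remains to arrange the other 6 letters (MKXBMX).
Those 6 letters have M appearing twice and X appearing twice, giving (6)!/(2!·2!) = 180.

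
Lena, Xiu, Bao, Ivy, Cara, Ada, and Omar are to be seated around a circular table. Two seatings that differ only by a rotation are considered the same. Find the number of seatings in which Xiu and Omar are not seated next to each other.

All circular seatings of 7 people number (6)! = 720.
Seatings with Xiu beside Omar: treat them as a block with 2 internal orders, giving 2 × (5)! = 240.
Subtracting, 720 − 240 = 480.

480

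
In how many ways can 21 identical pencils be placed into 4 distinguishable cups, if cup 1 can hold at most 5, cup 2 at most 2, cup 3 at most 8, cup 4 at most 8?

10

By stars and bars, unrestricted non-negative solutions to x_1+…+x_4 = 21 number C(21+3,3) = 2024.
Subtract solutions that violate a single cap (substitute x_i' = x_i − (cap_i+1)): x_1 ≥ 6 gives C(18,3) = 816; x_2 ≥ 3 gives C(21,3) = 1330; x_3 ≥ 9 gives C(15,3) = 455; x_4 ≥ 9 gives C(15,3) = 455. Together 3056.
Add back pairs where two caps are both exceeded: 455 + 84 + 84 + 220 + 220 + 20 = 1083.
Subtract triples: 20 + 20 + 0 + 1 = 41.
By inclusion–exclusion the count is 2024 − 3056 + 1083 − 41 = 10.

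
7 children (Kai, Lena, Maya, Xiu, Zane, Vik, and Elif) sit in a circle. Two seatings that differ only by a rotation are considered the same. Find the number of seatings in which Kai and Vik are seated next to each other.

240

Treat {Kai, Vik} as one unit (2 internal orders) and seat the resulting 6 units around the table: (5)! circular arrangements.
So 2 × (5)! = 2 × 120 = 240.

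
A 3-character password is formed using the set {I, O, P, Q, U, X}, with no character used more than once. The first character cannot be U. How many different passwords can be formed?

The first character has 6−1 = 5 choices (anything except U).
The remaining 2 characters are filled from the other 5 symbols without repetition: 5 × 4 = 20.
Total: 5 × 20 = 100.

100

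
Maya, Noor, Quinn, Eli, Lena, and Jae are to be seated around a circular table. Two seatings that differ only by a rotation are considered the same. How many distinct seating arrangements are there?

Fix one person's seat to break rotational symmetry; the remaining 5 people can be arranged in (5)! = 120 ways.

120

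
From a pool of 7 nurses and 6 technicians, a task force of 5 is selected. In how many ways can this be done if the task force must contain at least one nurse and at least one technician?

With no constraint there are C(13,5) = 1287 possible selections.
Subtract selections that omit an entire group: no nurses → C(6,5) = 6; no technicians → C(7,5) = 21.
Both groups omitted at once is impossible, so 1287 − 27 = 1260.

1260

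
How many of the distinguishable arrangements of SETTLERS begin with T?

With the first slot taken by T, it remains to arrange the other 7 letters (SETLERS).
Those 7 letters have E appearing twice and S appearing twice, giving (7)!/(2!·2!) = 1260.

1260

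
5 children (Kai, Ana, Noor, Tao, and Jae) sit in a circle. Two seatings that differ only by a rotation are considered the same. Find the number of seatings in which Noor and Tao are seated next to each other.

Treat {Noor, Tao} as one unit (2 internal orders) and seat the resulting 4 units around the table: (3)! circular arrangements.
So 2 × (3)! = 2 × 6 = 12.

12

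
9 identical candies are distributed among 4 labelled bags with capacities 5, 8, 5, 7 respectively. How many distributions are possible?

175

Ignoring the caps, the number of non-negative solutions to x_1+…+x_4 = 9 is C(12,3) = 220.
Subtract solutions that violate a single cap (substitute x_i' = x_i − (cap_i+1)): x_1 ≥ 6 gives C(6,3) = 20; x_2 ≥ 9 gives C(3,3) = 1; x_3 ≥ 6 gives C(6,3) = 20; x_4 ≥ 8 gives C(4,3) = 4. Together 45.
No two caps can be exceeded simultaneously, so the pair terms are all 0.
By inclusion–exclusion the count is 220 − 45 + 0 = 175.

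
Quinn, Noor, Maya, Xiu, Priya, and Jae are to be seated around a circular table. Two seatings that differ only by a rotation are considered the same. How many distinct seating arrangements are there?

Around a circle, 6 distinct people have 6!/6 = (5)! = 120 rotationally distinct seatings.

120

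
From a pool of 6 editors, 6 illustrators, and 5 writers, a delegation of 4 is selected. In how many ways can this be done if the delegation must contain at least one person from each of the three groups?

Total 4-person selections from all 17: C(17,4) = 2380.
Selections missing a whole group: no editors → C(11,4) = 330; no illustrators → C(11,4) = 330; no writers → C(12,4) = 495.
Add back selections omitting two groups (i.e. drawn from a single group): C(6,4) + C(6,4) + C(5,4) = 35.
By inclusion–exclusion: 2380 − 1155 + 35 = 1260.

1260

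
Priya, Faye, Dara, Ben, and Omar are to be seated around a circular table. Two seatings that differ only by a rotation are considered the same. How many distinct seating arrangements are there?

Seat Priya anywhere (absorbing the rotational symmetry), then permute the other 4: (4)! = 24.

24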